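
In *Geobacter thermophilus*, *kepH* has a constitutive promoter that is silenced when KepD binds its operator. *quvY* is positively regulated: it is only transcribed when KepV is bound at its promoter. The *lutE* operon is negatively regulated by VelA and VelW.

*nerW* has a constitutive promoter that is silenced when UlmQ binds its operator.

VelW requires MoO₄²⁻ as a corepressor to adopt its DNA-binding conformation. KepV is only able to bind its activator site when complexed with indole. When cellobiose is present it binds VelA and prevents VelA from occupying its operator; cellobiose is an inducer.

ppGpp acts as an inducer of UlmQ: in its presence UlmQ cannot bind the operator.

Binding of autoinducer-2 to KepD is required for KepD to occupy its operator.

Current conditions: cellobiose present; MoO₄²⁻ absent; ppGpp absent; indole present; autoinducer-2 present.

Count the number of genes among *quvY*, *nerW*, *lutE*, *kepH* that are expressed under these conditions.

2

Indole is present, so KepV is active.
No repressor is bound and KepV is active, so *quvY* is transcribed.
→ *quvY* is ON.
ppGpp is absent, so UlmQ is active.
With repressor UlmQ bound, *nerW* is not transcribed.
→ *nerW* is OFF.
Cellobiose is present, so VelA is inactive.
MoO₄²⁻ is absent, so VelW is inactive.
With no repressor bound, *lutE* is transcribed.
→ *lutE* is ON.
Autoinducer-2 is present, so KepD is active.
With repressor KepD bound, *kepH* is not transcribed.
→ *kepH* is OFF.
2 of the 4 genes are transcribed.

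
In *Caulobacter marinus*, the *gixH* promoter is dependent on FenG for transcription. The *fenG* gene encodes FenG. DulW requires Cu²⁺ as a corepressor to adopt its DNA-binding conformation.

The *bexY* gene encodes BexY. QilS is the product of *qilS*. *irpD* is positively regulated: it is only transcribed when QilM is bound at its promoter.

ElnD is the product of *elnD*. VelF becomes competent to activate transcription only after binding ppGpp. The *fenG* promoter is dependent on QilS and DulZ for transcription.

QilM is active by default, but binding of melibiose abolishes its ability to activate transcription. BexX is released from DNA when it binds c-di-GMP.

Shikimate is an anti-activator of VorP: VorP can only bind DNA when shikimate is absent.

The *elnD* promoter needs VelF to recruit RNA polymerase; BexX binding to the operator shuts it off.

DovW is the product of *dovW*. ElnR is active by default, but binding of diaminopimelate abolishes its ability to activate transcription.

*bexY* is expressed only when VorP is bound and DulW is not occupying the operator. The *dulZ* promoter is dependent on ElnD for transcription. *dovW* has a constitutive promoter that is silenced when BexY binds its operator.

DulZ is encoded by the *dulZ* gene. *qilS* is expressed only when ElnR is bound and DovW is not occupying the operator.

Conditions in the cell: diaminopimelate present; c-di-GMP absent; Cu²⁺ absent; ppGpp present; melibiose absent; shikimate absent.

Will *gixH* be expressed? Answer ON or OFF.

OFF

Shikimate is absent, so VorP is active.
Cu²⁺ is absent, so DulW is inactive.
No repressor is bound and VorP is active, so *bexY* is transcribed.
So BexY is produced and active.
With repressor BexY bound, *dovW* is not transcribed.
So DovW is not produced.
Diaminopimelate is present, so ElnR is inactive.
Required activator ElnR is absent, so *qilS* is not transcribed.
So QilS is not produced.
c-di-GMP is absent, so BexX is active.
ppGpp is present, so VelF is active.
With repressor BexX bound, *elnD* is not transcribed.
So ElnD is not produced.
Required activator ElnD is absent, so *dulZ* is not transcribed.
So DulZ is not produced.
Required activator QilS is absent, so *fenG* is not transcribed.
So FenG is not produced.
Required activator FenG is absent, so *gixH* is not transcribed.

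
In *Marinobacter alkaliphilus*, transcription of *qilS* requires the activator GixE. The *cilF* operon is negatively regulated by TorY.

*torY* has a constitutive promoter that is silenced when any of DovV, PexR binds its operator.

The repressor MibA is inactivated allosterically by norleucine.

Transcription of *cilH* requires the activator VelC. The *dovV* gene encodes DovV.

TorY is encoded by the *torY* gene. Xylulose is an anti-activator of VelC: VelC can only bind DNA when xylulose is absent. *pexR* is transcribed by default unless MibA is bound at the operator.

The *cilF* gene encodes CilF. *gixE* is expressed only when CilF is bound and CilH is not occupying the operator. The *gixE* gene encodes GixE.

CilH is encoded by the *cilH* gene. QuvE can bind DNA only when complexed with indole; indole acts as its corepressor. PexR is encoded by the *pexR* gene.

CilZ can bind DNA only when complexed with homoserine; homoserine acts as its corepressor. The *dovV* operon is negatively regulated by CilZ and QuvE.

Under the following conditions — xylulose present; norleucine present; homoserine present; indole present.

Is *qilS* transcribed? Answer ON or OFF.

Homoserine is present, so CilZ is active.
Indole is present, so QuvE is active.
With repressor CilZ bound, *dovV* is not transcribed.
So DovV is not produced.
Norleucine is present, so MibA is inactive.
With no repressor bound, *pexR* is transcribed.
So PexR is produced and active.
With repressor PexR bound, *torY* is not transcribed.
So TorY is not produced.
With no repressor bound, *cilF* is transcribed.
So CilF is produced and active.
Xylulose is present, so VelC is inactive.
Required activator VelC is absent, so *cilH* is not transcribed.
So CilH is not produced.
No repressor is bound and CilF is active, so *gixE* is transcribed.
So GixE is produced and active.
No repressor is bound and GixE is active, so *qilS* is transcribed.

ON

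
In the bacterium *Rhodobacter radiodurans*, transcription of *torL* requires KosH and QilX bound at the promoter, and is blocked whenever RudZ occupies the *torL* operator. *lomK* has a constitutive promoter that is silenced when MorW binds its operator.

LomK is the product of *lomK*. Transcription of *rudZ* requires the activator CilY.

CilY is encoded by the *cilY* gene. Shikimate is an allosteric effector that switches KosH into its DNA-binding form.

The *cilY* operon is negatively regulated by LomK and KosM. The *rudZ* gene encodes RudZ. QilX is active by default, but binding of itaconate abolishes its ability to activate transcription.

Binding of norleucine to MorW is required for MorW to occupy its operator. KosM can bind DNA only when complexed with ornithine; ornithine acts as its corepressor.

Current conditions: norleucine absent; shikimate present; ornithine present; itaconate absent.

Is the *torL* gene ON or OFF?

ON

Shikimate is present, so KosH is active.
Itaconate is absent, so QilX is active.
Norleucine is absent, so MorW is inactive.
With no repressor bound, *lomK* is transcribed.
So LomK is produced and active.
Ornithine is present, so KosM is active.
With repressor LomK bound, *cilY* is not transcribed.
So CilY is not produced.
Required activator CilY is absent, so *rudZ* is not transcribed.
So RudZ is not produced.
No repressor is bound and KosH and QilX are active, so *torL* is transcribed.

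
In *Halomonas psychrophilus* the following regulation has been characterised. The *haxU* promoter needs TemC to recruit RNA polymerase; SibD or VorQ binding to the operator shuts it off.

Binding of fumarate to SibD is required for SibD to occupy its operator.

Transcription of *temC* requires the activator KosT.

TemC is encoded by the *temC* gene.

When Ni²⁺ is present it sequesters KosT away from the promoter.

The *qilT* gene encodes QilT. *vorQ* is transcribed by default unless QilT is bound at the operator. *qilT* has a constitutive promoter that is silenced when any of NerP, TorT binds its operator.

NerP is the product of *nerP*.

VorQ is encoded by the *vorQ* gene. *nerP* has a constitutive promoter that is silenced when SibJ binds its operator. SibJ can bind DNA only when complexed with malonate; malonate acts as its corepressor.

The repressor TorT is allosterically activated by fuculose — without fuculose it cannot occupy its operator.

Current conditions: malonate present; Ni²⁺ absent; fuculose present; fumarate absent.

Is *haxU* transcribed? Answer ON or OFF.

OFF

Fumarate is absent, so SibD is inactive.
Malonate is present, so SibJ is active.
With repressor SibJ bound, *nerP* is not transcribed.
So NerP is not produced.
Fuculose is present, so TorT is active.
With repressor TorT bound, *qilT* is not transcribed.
So QilT is not produced.
With no repressor bound, *vorQ* is transcribed.
So VorQ is produced and active.
Ni²⁺ is absent, so KosT is active.
No repressor is bound and KosT is active, so *temC* is transcribed.
So TemC is produced and active.
With repressor VorQ bound, *haxU* is not transcribed.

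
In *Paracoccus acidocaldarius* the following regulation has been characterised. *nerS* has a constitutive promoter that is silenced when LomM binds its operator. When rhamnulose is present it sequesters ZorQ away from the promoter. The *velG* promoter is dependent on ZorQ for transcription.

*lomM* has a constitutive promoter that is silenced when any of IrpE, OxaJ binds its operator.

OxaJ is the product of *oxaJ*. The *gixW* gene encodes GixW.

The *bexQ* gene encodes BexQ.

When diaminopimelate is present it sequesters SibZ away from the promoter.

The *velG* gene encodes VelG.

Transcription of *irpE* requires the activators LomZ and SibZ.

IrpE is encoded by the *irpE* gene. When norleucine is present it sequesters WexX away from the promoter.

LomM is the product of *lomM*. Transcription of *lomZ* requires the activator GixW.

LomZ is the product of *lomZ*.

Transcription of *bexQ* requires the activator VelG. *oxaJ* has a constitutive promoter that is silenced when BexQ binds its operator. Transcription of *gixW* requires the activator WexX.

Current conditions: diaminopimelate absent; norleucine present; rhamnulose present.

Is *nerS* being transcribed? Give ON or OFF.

ON

Norleucine is present, so WexX is inactive.
Required activator WexX is absent, so *gixW* is not transcribed.
So GixW is not produced.
Required activator GixW is absent, so *lomZ* is not transcribed.
So LomZ is not produced.
Diaminopimelate is absent, so SibZ is active.
Required activator LomZ is absent, so *irpE* is not transcribed.
So IrpE is not produced.
Rhamnulose is present, so ZorQ is inactive.
Required activator ZorQ is absent, so *velG* is not transcribed.
So VelG is not produced.
Required activator VelG is absent, so *bexQ* is not transcribed.
So BexQ is not produced.
With no repressor bound, *oxaJ* is transcribed.
So OxaJ is produced and active.
With repressor OxaJ bound, *lomM* is not transcribed.
So LomM is not produced.
With no repressor bound, *nerS* is transcribed.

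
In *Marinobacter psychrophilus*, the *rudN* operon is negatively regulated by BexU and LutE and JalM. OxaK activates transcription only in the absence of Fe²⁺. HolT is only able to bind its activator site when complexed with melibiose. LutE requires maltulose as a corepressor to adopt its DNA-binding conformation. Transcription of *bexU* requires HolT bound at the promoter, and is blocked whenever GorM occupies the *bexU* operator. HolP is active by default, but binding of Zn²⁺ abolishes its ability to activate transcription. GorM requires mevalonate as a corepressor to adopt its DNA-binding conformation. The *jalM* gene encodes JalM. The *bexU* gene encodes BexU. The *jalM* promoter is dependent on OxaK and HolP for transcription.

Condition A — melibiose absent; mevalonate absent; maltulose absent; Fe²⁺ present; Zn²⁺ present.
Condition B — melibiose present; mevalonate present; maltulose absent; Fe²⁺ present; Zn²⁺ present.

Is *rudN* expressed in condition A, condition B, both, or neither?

Condition A:
Melibiose is absent, so HolT is inactive.
Mevalonate is absent, so GorM is inactive.
Required activator HolT is absent, so *bexU* is not transcribed.
So BexU is not produced.
Maltulose is absent, so LutE is inactive.
Fe²⁺ is present, so OxaK is inactive.
Zn²⁺ is present, so HolP is inactive.
Required activator OxaK is absent, so *jalM* is not transcribed.
So JalM is not produced.
With no repressor bound, *rudN* is transcribed.
→ *rudN* is ON in A.
Condition B:
Melibiose is present, so HolT is active.
Mevalonate is present, so GorM is active.
With repressor GorM bound, *bexU* is not transcribed.
So BexU is not produced.
Maltulose is absent, so LutE is inactive.
Fe²⁺ is present, so OxaK is inactive.
Zn²⁺ is present, so HolP is inactive.
Required activator OxaK is absent, so *jalM* is not transcribed.
So JalM is not produced.
With no repressor bound, *rudN* is transcribed.
→ *rudN* is ON in B.

both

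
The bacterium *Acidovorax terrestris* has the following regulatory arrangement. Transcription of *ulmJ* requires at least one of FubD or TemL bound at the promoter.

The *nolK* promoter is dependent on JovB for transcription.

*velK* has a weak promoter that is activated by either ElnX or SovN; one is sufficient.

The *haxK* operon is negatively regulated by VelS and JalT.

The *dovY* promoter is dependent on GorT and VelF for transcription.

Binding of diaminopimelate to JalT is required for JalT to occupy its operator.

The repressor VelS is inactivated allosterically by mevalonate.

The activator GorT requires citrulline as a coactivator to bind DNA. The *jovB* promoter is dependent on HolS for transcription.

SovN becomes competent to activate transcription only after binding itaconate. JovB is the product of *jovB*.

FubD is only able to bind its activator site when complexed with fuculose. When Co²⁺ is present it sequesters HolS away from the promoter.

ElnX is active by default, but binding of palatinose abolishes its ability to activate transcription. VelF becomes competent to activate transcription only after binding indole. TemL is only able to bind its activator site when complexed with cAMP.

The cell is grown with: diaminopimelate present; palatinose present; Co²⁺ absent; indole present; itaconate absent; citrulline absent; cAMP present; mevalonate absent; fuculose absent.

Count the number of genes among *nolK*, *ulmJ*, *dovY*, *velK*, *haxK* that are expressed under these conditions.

2

Co²⁺ is absent, so HolS is active.
No repressor is bound and HolS is active, so *jovB* is transcribed.
So JovB is produced and active.
No repressor is bound and JovB is active, so *nolK* is transcribed.
→ *nolK* is ON.
Fuculose is absent, so FubD is inactive.
cAMP is present, so TemL is active.
Activator TemL is present, so *ulmJ* is transcribed.
→ *ulmJ* is ON.
Citrulline is absent, so GorT is inactive.
Indole is present, so VelF is active.
Required activator GorT is absent, so *dovY* is not transcribed.
→ *dovY* is OFF.
Palatinose is present, so ElnX is inactive.
Itaconate is absent, so SovN is inactive.
No activator is available at the *velK* promoter, so *velK* is not transcribed.
→ *velK* is OFF.
Mevalonate is absent, so VelS is active.
Diaminopimelate is present, so JalT is active.
With repressor VelS bound, *haxK* is not transcribed.
→ *haxK* is OFF.
2 of the 5 genes are transcribed.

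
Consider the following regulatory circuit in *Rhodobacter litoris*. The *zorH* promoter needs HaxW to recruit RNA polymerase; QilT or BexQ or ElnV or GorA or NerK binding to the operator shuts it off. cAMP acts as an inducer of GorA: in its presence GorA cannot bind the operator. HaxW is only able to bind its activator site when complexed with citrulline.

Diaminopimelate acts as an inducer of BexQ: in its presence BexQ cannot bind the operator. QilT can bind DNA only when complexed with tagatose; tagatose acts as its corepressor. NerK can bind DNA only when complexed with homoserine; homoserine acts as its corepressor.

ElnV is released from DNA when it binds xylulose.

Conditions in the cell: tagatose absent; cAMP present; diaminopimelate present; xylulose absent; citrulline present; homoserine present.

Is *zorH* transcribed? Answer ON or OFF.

OFF

Tagatose is absent, so QilT is inactive.
Diaminopimelate is present, so BexQ is inactive.
Citrulline is present, so HaxW is active.
Xylulose is absent, so ElnV is active.
cAMP is present, so GorA is inactive.
Homoserine is present, so NerK is active.
With repressor ElnV bound, *zorH* is not transcribed.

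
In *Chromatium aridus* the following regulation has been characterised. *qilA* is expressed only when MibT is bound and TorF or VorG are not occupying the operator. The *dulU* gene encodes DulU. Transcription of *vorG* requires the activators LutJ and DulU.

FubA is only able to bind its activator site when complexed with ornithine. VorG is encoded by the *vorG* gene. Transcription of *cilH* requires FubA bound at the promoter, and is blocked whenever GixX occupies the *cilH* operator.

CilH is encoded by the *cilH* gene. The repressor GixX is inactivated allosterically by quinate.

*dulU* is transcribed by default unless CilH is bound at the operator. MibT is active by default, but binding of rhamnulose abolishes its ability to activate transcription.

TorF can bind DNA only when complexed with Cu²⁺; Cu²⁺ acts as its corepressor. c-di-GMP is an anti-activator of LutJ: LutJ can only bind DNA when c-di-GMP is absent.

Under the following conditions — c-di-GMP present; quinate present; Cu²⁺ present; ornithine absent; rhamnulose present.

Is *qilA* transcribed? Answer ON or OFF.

Cu²⁺ is present, so TorF is active.
Rhamnulose is present, so MibT is inactive.
c-di-GMP is present, so LutJ is inactive.
Ornithine is absent, so FubA is inactive.
Quinate is present, so GixX is inactive.
Required activator FubA is absent, so *cilH* is not transcribed.
So CilH is not produced.
With no repressor bound, *dulU* is transcribed.
So DulU is produced and active.
Required activator LutJ is absent, so *vorG* is not transcribed.
So VorG is not produced.
With repressor TorF bound, *qilA* is not transcribed.

OFF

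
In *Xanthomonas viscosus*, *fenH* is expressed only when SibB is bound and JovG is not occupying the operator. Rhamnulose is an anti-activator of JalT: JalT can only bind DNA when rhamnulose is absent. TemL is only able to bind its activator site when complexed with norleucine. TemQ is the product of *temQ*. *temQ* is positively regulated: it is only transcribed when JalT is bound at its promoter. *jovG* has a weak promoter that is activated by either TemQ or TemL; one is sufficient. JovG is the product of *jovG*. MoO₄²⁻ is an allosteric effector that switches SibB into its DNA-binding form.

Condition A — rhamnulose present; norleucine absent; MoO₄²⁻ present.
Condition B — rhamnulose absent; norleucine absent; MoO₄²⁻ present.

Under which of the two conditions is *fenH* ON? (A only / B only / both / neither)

Condition A:
Rhamnulose is present, so JalT is inactive.
Required activator JalT is absent, so *temQ* is not transcribed.
So TemQ is not produced.
Norleucine is absent, so TemL is inactive.
No activator is available at the *jovG* promoter, so *jovG* is not transcribed.
So JovG is not produced.
MoO₄²⁻ is present, so SibB is active.
No repressor is bound and SibB is active, so *fenH* is transcribed.
→ *fenH* is ON in A.
Condition B:
Rhamnulose is absent, so JalT is active.
No repressor is bound and JalT is active, so *temQ* is transcribed.
So TemQ is produced and active.
Norleucine is absent, so TemL is inactive.
Activator TemQ is present, so *jovG* is transcribed.
So JovG is produced and active.
MoO₄²⁻ is present, so SibB is active.
With repressor JovG bound, *fenH* is not transcribed.
→ *fenH* is OFF in B.

A only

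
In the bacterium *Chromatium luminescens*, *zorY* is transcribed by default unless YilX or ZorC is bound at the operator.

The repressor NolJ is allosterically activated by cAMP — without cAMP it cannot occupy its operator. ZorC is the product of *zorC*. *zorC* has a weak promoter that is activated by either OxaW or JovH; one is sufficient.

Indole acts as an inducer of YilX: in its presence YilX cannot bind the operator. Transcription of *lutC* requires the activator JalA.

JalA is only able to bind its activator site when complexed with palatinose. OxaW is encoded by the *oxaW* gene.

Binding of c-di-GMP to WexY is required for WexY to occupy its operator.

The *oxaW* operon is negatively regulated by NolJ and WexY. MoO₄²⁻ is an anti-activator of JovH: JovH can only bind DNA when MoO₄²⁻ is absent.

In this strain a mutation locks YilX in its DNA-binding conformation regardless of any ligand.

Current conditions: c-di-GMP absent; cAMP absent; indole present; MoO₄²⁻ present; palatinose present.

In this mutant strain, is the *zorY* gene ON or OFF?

OFF

YilX is constitutively active in this strain.
cAMP is absent, so NolJ is inactive.
c-di-GMP is absent, so WexY is inactive.
With no repressor bound, *oxaW* is transcribed.
So OxaW is produced and active.
MoO₄²⁻ is present, so JovH is inactive.
Activator OxaW is present, so *zorC* is transcribed.
So ZorC is produced and active.
With repressor YilX bound, *zorY* is not transcribed.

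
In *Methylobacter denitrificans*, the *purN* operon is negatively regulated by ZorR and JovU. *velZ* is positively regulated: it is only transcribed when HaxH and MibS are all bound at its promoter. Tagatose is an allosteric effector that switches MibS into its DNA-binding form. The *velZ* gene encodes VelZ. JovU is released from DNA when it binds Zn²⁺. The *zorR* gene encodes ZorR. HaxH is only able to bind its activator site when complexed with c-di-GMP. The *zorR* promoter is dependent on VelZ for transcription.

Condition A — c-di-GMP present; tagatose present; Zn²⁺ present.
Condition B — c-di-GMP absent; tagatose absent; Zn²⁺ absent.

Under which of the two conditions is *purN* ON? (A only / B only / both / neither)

Condition A:
c-di-GMP is present, so HaxH is active.
Tagatose is present, so MibS is active.
No repressor is bound and HaxH and MibS are active, so *velZ* is transcribed.
So VelZ is produced and active.
No repressor is bound and VelZ is active, so *zorR* is transcribed.
So ZorR is produced and active.
Zn²⁺ is present, so JovU is inactive.
With repressor ZorR bound, *purN* is not transcribed.
→ *purN* is OFF in A.
Condition B:
c-di-GMP is absent, so HaxH is inactive.
Tagatose is absent, so MibS is inactive.
Required activator HaxH is absent, so *velZ* is not transcribed.
So VelZ is not produced.
Required activator VelZ is absent, so *zorR* is not transcribed.
So ZorR is not produced.
Zn²⁺ is absent, so JovU is active.
With repressor JovU bound, *purN* is not transcribed.
→ *purN* is OFF in B.

neither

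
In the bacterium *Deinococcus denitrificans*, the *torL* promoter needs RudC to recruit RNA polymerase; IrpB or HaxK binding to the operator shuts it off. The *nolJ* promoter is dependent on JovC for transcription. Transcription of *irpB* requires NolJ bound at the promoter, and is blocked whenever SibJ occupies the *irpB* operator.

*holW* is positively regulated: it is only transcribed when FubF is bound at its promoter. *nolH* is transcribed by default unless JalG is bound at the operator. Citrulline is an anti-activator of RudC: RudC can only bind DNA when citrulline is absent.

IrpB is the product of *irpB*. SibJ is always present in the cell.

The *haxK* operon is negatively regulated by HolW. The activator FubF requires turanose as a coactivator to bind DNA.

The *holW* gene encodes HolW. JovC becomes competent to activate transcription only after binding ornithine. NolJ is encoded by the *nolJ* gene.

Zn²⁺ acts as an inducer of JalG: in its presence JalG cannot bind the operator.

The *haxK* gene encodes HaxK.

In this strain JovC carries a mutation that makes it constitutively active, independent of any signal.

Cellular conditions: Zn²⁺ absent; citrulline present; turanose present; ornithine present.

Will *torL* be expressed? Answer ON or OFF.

JovC is constitutively active in this strain.
No repressor is bound and JovC is active, so *nolJ* is transcribed.
So NolJ is produced and active.
SibJ is produced constitutively and is active.
With repressor SibJ bound, *irpB* is not transcribed.
So IrpB is not produced.
Citrulline is present, so RudC is inactive.
Turanose is present, so FubF is active.
No repressor is bound and FubF is active, so *holW* is transcribed.
So HolW is produced and active.
With repressor HolW bound, *haxK* is not transcribed.
So HaxK is not produced.
Required activator RudC is absent, so *torL* is not transcribed.

OFF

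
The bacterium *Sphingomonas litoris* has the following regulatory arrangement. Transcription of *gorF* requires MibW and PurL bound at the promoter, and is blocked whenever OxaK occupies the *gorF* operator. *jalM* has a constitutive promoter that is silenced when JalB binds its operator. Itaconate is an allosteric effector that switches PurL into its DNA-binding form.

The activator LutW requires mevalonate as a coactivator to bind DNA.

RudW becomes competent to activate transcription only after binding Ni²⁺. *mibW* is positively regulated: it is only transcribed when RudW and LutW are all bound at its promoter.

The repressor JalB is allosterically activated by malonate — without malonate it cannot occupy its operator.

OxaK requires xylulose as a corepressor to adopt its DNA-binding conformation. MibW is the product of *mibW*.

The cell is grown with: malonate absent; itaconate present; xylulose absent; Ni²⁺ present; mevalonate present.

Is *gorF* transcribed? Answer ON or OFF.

Xylulose is absent, so OxaK is inactive.
Ni²⁺ is present, so RudW is active.
Mevalonate is present, so LutW is active.
No repressor is bound and RudW and LutW are active, so *mibW* is transcribed.
So MibW is produced and active.
Itaconate is present, so PurL is active.
No repressor is bound and MibW and PurL are active, so *gorF* is transcribed.

ON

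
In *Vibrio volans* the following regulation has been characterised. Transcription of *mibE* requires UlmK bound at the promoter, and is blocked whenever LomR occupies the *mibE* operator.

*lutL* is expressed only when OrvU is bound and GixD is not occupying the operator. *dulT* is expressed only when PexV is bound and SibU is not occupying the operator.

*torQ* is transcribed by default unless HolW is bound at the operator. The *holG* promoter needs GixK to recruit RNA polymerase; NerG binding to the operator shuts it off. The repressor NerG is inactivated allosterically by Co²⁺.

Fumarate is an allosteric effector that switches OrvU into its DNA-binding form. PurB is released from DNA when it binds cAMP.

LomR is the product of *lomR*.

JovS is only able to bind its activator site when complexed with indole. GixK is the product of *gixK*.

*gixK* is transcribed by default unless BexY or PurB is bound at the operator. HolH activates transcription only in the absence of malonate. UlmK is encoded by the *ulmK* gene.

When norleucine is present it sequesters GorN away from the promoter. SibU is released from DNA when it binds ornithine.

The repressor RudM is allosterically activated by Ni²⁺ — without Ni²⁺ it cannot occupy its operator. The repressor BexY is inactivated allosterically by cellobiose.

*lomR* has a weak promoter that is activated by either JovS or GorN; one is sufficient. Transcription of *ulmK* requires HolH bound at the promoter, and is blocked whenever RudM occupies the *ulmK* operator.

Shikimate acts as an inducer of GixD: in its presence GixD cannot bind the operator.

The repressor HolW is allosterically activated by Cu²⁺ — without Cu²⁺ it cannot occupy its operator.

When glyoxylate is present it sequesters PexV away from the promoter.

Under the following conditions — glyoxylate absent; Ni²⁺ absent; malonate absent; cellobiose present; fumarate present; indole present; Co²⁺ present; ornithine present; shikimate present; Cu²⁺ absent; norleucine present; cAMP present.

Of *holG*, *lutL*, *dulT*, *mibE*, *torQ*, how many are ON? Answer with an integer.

Co²⁺ is present, so NerG is inactive.
Cellobiose is present, so BexY is inactive.
cAMP is present, so PurB is inactive.
With no repressor bound, *gixK* is transcribed.
So GixK is produced and active.
No repressor is bound and GixK is active, so *holG* is transcribed.
→ *holG* is ON.
Fumarate is present, so OrvU is active.
Shikimate is present, so GixD is inactive.
No repressor is bound and OrvU is active, so *lutL* is transcribed.
→ *lutL* is ON.
Ornithine is present, so SibU is inactive.
Glyoxylate is absent, so PexV is active.
No repressor is bound and PexV is active, so *dulT* is transcribed.
→ *dulT* is ON.
Indole is present, so JovS is active.
Norleucine is present, so GorN is inactive.
Activator JovS is present, so *lomR* is transcribed.
So LomR is produced and active.
Malonate is absent, so HolH is active.
Ni²⁺ is absent, so RudM is inactive.
No repressor is bound and HolH is active, so *ulmK* is transcribed.
So UlmK is produced and active.
With repressor LomR bound, *mibE* is not transcribed.
→ *mibE* is OFF.
Cu²⁺ is absent, so HolW is inactive.
With no repressor bound, *torQ* is transcribed.
→ *torQ* is ON.
4 of the 5 genes are transcribed.

4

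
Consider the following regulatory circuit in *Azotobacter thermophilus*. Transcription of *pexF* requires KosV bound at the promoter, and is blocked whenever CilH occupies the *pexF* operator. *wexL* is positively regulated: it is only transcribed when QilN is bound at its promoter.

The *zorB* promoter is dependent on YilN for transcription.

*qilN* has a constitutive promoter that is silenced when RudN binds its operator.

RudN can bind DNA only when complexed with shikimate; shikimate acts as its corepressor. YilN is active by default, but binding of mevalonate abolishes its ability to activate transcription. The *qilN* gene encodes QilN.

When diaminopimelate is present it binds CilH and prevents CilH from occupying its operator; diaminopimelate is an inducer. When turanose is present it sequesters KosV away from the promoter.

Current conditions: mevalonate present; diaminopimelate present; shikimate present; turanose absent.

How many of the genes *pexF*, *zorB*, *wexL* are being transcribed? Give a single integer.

1

Diaminopimelate is present, so CilH is inactive.
Turanose is absent, so KosV is active.
No repressor is bound and KosV is active, so *pexF* is transcribed.
→ *pexF* is ON.
Mevalonate is present, so YilN is inactive.
Required activator YilN is absent, so *zorB* is not transcribed.
→ *zorB* is OFF.
Shikimate is present, so RudN is active.
With repressor RudN bound, *qilN* is not transcribed.
So QilN is not produced.
Required activator QilN is absent, so *wexL* is not transcribed.
→ *wexL* is OFF.
1 of the 3 genes is transcribed.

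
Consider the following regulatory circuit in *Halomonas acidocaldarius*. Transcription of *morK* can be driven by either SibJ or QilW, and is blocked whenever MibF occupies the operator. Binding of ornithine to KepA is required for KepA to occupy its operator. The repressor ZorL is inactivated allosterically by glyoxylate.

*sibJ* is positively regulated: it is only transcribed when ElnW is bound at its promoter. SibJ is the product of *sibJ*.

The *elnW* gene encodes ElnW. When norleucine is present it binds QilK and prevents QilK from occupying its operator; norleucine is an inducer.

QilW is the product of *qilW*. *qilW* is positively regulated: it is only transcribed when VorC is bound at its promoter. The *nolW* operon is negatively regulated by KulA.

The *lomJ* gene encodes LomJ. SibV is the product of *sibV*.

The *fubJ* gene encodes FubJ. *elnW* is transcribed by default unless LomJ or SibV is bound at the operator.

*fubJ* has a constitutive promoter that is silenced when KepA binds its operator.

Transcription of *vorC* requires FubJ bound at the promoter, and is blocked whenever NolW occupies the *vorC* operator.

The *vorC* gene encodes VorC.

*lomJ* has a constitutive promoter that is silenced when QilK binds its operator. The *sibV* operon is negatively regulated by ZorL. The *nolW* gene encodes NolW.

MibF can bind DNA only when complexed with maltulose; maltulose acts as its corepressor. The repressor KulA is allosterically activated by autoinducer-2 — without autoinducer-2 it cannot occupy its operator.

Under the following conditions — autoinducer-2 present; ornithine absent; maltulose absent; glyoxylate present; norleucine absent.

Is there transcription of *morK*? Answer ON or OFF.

Norleucine is absent, so QilK is active.
With repressor QilK bound, *lomJ* is not transcribed.
So LomJ is not produced.
Glyoxylate is present, so ZorL is inactive.
With no repressor bound, *sibV* is transcribed.
So SibV is produced and active.
With repressor SibV bound, *elnW* is not transcribed.
So ElnW is not produced.
Required activator ElnW is absent, so *sibJ* is not transcribed.
So SibJ is not produced.
Maltulose is absent, so MibF is inactive.
Ornithine is absent, so KepA is inactive.
With no repressor bound, *fubJ* is transcribed.
So FubJ is produced and active.
Autoinducer-2 is present, so KulA is active.
With repressor KulA bound, *nolW* is not transcribed.
So NolW is not produced.
No repressor is bound and FubJ is active, so *vorC* is transcribed.
So VorC is produced and active.
No repressor is bound and VorC is active, so *qilW* is transcribed.
So QilW is produced and active.
Activator QilW is present, so *morK* is transcribed.

ON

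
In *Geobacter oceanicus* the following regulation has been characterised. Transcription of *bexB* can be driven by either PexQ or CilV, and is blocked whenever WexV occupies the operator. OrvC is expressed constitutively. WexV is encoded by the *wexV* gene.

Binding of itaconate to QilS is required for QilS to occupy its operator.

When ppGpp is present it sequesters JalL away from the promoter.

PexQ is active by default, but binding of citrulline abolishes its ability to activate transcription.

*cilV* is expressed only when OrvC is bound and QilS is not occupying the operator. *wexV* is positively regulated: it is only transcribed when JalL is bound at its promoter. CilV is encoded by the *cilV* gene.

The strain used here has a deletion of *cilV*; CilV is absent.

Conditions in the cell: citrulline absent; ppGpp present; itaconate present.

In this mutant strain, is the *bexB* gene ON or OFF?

ppGpp is present, so JalL is inactive.
Required activator JalL is absent, so *wexV* is not transcribed.
So WexV is not produced.
Citrulline is absent, so PexQ is active.
CilV is non-functional in this strain, so it has no effect.
Activator PexQ is present, so *bexB* is transcribed.

ON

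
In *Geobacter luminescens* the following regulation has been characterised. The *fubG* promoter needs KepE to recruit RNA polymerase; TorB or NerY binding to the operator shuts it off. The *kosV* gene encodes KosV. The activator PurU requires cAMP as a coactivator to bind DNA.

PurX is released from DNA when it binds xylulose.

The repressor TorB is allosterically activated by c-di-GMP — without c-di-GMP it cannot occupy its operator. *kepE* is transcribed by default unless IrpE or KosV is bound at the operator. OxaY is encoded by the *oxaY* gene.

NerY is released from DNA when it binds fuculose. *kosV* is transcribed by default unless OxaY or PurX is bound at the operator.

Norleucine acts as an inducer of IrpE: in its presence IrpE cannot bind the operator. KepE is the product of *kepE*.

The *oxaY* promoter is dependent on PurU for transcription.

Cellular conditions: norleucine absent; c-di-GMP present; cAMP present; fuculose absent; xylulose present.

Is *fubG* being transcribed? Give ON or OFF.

c-di-GMP is present, so TorB is active.
Fuculose is absent, so NerY is active.
Norleucine is absent, so IrpE is active.
cAMP is present, so PurU is active.
No repressor is bound and PurU is active, so *oxaY* is transcribed.
So OxaY is produced and active.
Xylulose is present, so PurX is inactive.
With repressor OxaY bound, *kosV* is not transcribed.
So KosV is not produced.
With repressor IrpE bound, *kepE* is not transcribed.
So KepE is not produced.
With repressor TorB bound, *fubG* is not transcribed.

OFF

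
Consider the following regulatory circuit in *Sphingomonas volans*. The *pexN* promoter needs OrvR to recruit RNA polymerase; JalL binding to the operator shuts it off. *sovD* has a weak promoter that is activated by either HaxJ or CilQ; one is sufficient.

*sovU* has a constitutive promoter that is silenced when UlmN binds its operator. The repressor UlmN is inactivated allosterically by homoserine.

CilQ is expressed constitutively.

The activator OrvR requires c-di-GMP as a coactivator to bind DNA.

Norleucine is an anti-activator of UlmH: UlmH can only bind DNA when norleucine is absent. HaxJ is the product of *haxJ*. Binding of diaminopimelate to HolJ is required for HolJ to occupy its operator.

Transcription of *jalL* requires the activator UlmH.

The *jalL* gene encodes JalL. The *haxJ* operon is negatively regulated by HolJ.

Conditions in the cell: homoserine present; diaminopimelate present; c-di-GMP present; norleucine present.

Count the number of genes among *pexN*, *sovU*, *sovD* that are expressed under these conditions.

Norleucine is present, so UlmH is inactive.
Required activator UlmH is absent, so *jalL* is not transcribed.
So JalL is not produced.
c-di-GMP is present, so OrvR is active.
No repressor is bound and OrvR is active, so *pexN* is transcribed.
→ *pexN* is ON.
Homoserine is present, so UlmN is inactive.
With no repressor bound, *sovU* is transcribed.
→ *sovU* is ON.
Diaminopimelate is present, so HolJ is active.
With repressor HolJ bound, *haxJ* is not transcribed.
So HaxJ is not produced.
CilQ is produced constitutively and is active.
Activator CilQ is present, so *sovD* is transcribed.
→ *sovD* is ON.
3 of the 3 genes are transcribed.

3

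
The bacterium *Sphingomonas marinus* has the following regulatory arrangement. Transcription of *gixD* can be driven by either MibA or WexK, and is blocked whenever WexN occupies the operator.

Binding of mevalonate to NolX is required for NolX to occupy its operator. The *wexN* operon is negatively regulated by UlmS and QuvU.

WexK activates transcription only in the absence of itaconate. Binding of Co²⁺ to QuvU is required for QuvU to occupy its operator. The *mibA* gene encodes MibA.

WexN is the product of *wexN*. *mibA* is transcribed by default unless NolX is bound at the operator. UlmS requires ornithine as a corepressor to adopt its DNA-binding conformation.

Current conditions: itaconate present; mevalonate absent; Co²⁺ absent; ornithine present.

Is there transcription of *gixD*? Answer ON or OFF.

Mevalonate is absent, so NolX is inactive.
With no repressor bound, *mibA* is transcribed.
So MibA is produced and active.
Ornithine is present, so UlmS is active.
Co²⁺ is absent, so QuvU is inactive.
With repressor UlmS bound, *wexN* is not transcribed.
So WexN is not produced.
Itaconate is present, so WexK is inactive.
Activator MibA is present, so *gixD* is transcribed.

ON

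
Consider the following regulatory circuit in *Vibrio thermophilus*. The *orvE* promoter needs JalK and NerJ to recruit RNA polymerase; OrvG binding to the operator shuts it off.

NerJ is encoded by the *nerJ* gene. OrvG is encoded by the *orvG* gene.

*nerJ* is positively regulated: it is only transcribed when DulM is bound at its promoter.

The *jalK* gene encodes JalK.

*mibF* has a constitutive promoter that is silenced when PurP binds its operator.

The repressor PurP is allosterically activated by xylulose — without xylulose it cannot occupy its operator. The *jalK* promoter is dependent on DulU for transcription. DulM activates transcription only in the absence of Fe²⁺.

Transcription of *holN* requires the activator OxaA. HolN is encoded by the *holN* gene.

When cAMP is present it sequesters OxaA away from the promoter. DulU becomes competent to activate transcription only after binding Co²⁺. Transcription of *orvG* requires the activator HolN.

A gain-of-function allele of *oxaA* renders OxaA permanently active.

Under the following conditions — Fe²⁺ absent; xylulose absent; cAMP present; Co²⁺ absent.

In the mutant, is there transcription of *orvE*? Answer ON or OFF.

OFF

OxaA is constitutively active in this strain.
No repressor is bound and OxaA is active, so *holN* is transcribed.
So HolN is produced and active.
No repressor is bound and HolN is active, so *orvG* is transcribed.
So OrvG is produced and active.
Co²⁺ is absent, so DulU is inactive.
Required activator DulU is absent, so *jalK* is not transcribed.
So JalK is not produced.
Fe²⁺ is absent, so DulM is active.
No repressor is bound and DulM is active, so *nerJ* is transcribed.
So NerJ is produced and active.
With repressor OrvG bound, *orvE* is not transcribed.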